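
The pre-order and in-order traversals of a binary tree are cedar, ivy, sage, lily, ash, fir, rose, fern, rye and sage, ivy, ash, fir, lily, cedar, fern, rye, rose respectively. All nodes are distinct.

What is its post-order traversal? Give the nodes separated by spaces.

sage fir ash lily ivy rye fern rose cedar

The first element of pre-order is the root; it splits in-order into left and right subtrees.
Root cedar: left subtree has 5 nodes {sage, ivy, ash, fir, lily}, right has 3 {fern, rye, rose}.
  Root ivy: left subtree has 1 node {sage}, right has 3 {ash, fir, lily}.
    Root lily: left subtree has 2 nodes {ash, fir}, right has 0 { }.
      Root ash: left subtree has 0 nodes { }, right has 1 {fir}.
  Root rose: left subtree has 2 nodes {fern, rye}, right has 0 { }.
    Root fern: left subtree has 0 nodes { }, right has 1 {rye}.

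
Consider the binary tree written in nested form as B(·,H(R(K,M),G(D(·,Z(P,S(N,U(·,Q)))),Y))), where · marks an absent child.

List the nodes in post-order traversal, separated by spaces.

K M R P N Q U S Z D Y G H B

Post-order visits the left subtree, then the right subtree, then the node.
At B: no left child.
At B: go right to H.
  At H: go left to R.
    At R: go left to K.
      K is a leaf — visit K.
    At R: go right to M.
      M is a leaf — visit M.
    Visit R.
  At H: go right to G.
    At G: go left to D.
      At D: no left child.
      At D: go right to Z.
        At Z: go left to P.
          P is a leaf — visit P.
        At Z: go right to S.
          At S: go left to N.
            N is a leaf — visit N.
          At S: go right to U.
            At U: no left child.
            At U: go right to Q.
              Q is a leaf — visit Q.
            Visit U.
          Visit S.
        Visit Z.
      Visit D.
    At G: go right to Y.
      Y is a leaf — visit Y.
    Visit G.
  Visit H.
Visit B.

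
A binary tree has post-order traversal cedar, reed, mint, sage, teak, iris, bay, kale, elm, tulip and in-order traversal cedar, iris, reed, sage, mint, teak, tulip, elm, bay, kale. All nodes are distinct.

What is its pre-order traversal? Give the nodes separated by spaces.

tulip iris cedar teak sage reed mint elm kale bay

The last element of post-order is the root; it splits in-order into left and right subtrees.
Root tulip: left subtree has 6 nodes {cedar, iris, reed, sage, mint, teak}, right has 3 {elm, bay, kale}.
  Root iris: left subtree has 1 node {cedar}, right has 4 {reed, sage, mint, teak}.
    Root teak: left subtree has 3 nodes {reed, sage, mint}, right has 0 { }.
      Root sage: left subtree has 1 node {reed}, right has 1 {mint}.
  Root elm: left subtree has 0 nodes { }, right has 2 {bay, kale}.
    Root kale: left subtree has 1 node {bay}, right has 0 { }.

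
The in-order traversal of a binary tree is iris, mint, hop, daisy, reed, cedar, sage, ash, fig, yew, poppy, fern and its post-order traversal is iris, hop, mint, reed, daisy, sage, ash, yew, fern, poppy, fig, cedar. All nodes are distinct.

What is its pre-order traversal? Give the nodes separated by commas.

The last element of post-order is the root; it splits in-order into left and right subtrees.
Root cedar: left subtree has 5 nodes {iris, mint, hop, daisy, reed}, right has 6 {sage, ash, fig, yew, poppy, fern}.
  Root daisy: left subtree has 3 nodes {iris, mint, hop}, right has 1 {reed}.
    Root mint: left subtree has 1 node {iris}, right has 1 {hop}.
  Root fig: left subtree has 2 nodes {sage, ash}, right has 3 {yew, poppy, fern}.
    Root ash: left subtree has 1 node {sage}, right has 0 { }.
    Root poppy: left subtree has 1 node {yew}, right has 1 {fern}.

cedar, daisy, mint, iris, hop, reed, fig, ash, sage, poppy, yew, fern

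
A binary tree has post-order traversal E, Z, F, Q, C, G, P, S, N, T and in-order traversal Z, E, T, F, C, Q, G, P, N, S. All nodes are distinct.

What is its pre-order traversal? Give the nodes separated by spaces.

T Z E N P G C F Q S

The last element of post-order is the root; it splits in-order into left and right subtrees.
Root T: left subtree has 2 nodes {Z, E}, right has 7 {F, C, Q, G, P, N, S}.
  Root Z: left subtree has 0 nodes { }, right has 1 {E}.
  Root N: left subtree has 5 nodes {F, C, Q, G, P}, right has 1 {S}.
    Root P: left subtree has 4 nodes {F, C, Q, G}, right has 0 { }.
      Root G: left subtree has 3 nodes {F, C, Q}, right has 0 { }.
        Root C: left subtree has 1 node {F}, right has 1 {Q}.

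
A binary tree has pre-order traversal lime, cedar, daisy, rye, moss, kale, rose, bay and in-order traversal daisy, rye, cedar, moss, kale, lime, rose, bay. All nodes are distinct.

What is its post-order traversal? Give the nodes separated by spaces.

rye daisy kale moss cedar bay rose lime

The first element of pre-order is the root; it splits in-order into left and right subtrees.
Root lime: left subtree has 5 nodes {daisy, rye, cedar, moss, kale}, right has 2 {rose, bay}.
  Root cedar: left subtree has 2 nodes {daisy, rye}, right has 2 {moss, kale}.
    Root daisy: left subtree has 0 nodes { }, right has 1 {rye}.
    Root moss: left subtree has 0 nodes { }, right has 1 {kale}.
  Root rose: left subtree has 0 nodes { }, right has 1 {bay}.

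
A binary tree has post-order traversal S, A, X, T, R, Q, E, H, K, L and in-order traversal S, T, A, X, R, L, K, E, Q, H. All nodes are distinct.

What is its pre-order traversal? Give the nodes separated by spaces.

L R T S X A K H E Q

The last element of post-order is the root; it splits in-order into left and right subtrees.
Root L: left subtree has 5 nodes {S, T, A, X, R}, right has 4 {K, E, Q, H}.
  Root R: left subtree has 4 nodes {S, T, A, X}, right has 0 { }.
    Root T: left subtree has 1 node {S}, right has 2 {A, X}.
      Root X: left subtree has 1 node {A}, right has 0 { }.
  Root K: left subtree has 0 nodes { }, right has 3 {E, Q, H}.
    Root H: left subtree has 2 nodes {E, Q}, right has 0 { }.
      Root E: left subtree has 0 nodes { }, right has 1 {Q}.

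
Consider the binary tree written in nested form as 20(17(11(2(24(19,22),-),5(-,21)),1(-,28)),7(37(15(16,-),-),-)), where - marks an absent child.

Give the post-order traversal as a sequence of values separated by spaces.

19 22 24 2 21 5 11 28 1 17 16 15 37 7 20

Post-order visits the left subtree, then the right subtree, then the node.
At 20: go left to 17.
  At 17: go left to 11.
    At 11: go left to 2.
      At 2: go left to 24.
        At 24: go left to 19.
          19 is a leaf — visit 19.
        At 24: go right to 22.
          22 is a leaf — visit 22.
        Visit 24.
      At 2: no right child.
      Visit 2.
    At 11: go right to 5.
      At 5: no left child.
      At 5: go right to 21.
        21 is a leaf — visit 21.
      Visit 5.
    Visit 11.
  At 17: go right to 1.
    At 1: no left child.
    At 1: go right to 28.
      28 is a leaf — visit 28.
    Visit 1.
  Visit 17.
At 20: go right to 7.
  At 7: go left to 37.
    At 37: go left to 15.
      At 15: go left to 16.
        16 is a leaf — visit 16.
      At 15: no right child.
      Visit 15.
    At 37: no right child.
    Visit 37.
  At 7: no right child.
  Visit 7.
Visit 20.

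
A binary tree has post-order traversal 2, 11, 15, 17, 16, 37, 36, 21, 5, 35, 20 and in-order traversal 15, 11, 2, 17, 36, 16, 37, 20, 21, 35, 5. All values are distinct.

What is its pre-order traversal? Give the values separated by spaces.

The last element of post-order is the root; it splits in-order into left and right subtrees.
Root 20: left subtree has 7 nodes {15, 11, 2, 17, 36, 16, 37}, right has 3 {21, 35, 5}.
  Root 36: left subtree has 4 nodes {15, 11, 2, 17}, right has 2 {16, 37}.
    Root 17: left subtree has 3 nodes {15, 11, 2}, right has 0 { }.
      Root 15: left subtree has 0 nodes { }, right has 2 {11, 2}.
        Root 11: left subtree has 0 nodes { }, right has 1 {2}.
    Root 37: left subtree has 1 node {16}, right has 0 { }.
  Root 35: left subtree has 1 node {21}, right has 1 {5}.

20 36 17 15 11 2 37 16 35 21 5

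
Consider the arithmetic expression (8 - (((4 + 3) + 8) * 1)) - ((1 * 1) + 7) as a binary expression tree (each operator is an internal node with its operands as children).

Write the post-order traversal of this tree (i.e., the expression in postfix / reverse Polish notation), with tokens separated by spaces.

8 4 3 + 8 + 1 * - 1 1 * 7 + -

Post-order on an expression tree gives postfix notation: for each operator, emit left operand, right operand, then the operator.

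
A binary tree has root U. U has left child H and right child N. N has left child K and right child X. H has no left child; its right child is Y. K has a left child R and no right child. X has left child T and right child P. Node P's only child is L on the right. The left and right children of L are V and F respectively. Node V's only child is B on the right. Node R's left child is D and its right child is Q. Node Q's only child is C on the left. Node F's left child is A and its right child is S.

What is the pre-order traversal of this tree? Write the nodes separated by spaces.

Pre-order visits the node, then its left subtree, then its right subtree.
Visit U.
At U: go left to H.
  Visit H.
  At H: no left child.
  At H: go right to Y.
    Y is a leaf — visit Y.
At U: go right to N.
  Visit N.
  At N: go left to K.
    Visit K.
    At K: go left to R.
      Visit R.
      At R: go left to D.
        D is a leaf — visit D.
      At R: go right to Q.
        Visit Q.
        At Q: go left to C.
          C is a leaf — visit C.
        At Q: no right child.
    At K: no right child.
  At N: go right to X.
    Visit X.
    At X: go left to T.
      T is a leaf — visit T.
    At X: go right to P.
      Visit P.
      At P: no left child.
      At P: go right to L.
        Visit L.
        At L: go left to V.
          Visit V.
          At V: no left child.
          At V: go right to B.
            B is a leaf — visit B.
        At L: go right to F.
          Visit F.
          At F: go left to A.
            A is a leaf — visit A.
          At F: go right to S.
            S is a leaf — visit S.

U H Y N K R D Q C X T P L V B F A S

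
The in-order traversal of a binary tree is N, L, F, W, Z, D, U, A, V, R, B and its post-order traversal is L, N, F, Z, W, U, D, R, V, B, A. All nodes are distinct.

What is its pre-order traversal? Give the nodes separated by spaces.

The last element of post-order is the root; it splits in-order into left and right subtrees.
Root A: left subtree has 7 nodes {N, L, F, W, Z, D, U}, right has 3 {V, R, B}.
  Root D: left subtree has 5 nodes {N, L, F, W, Z}, right has 1 {U}.
    Root W: left subtree has 3 nodes {N, L, F}, right has 1 {Z}.
      Root F: left subtree has 2 nodes {N, L}, right has 0 { }.
        Root N: left subtree has 0 nodes { }, right has 1 {L}.
  Root B: left subtree has 2 nodes {V, R}, right has 0 { }.
    Root V: left subtree has 0 nodes { }, right has 1 {R}.

A D W F N L Z U B V R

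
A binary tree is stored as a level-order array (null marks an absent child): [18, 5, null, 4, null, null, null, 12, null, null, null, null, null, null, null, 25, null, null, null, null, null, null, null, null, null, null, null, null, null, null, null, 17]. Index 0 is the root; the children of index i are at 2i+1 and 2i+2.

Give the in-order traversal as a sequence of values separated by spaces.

In-order visits the left subtree, then the node, then the right subtree.
At 18: go left to 5.
  At 5: go left to 4.
    At 4: go left to 12.
      At 12: go left to 25.
        At 25: go left to 17.
          17 is a leaf — visit 17.
        Visit 25.
        At 25: no right child.
      Visit 12.
      At 12: no right child.
    Visit 4.
    At 4: no right child.
  Visit 5.
  At 5: no right child.
Visit 18.
At 18: no right child.

17 25 12 4 5 18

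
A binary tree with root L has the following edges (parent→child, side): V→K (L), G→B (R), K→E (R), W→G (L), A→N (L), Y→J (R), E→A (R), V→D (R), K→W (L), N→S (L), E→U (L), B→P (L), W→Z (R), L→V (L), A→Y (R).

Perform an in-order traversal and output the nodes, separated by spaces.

G P B W Z K U E S N A Y J V D L

In-order visits the left subtree, then the node, then the right subtree.
At L: go left to V.
  At V: go left to K.
    At K: go left to W.
      At W: go left to G.
        At G: no left child.
        Visit G.
        At G: go right to B.
          At B: go left to P.
            P is a leaf — visit P.
          Visit B.
          At B: no right child.
      Visit W.
      At W: go right to Z.
        Z is a leaf — visit Z.
    Visit K.
    At K: go right to E.
      At E: go left to U.
        U is a leaf — visit U.
      Visit E.
      At E: go right to A.
        At A: go left to N.
          At N: go left to S.
            S is a leaf — visit S.
          Visit N.
          At N: no right child.
        Visit A.
        At A: go right to Y.
          At Y: no left child.
          Visit Y.
          At Y: go right to J.
            J is a leaf — visit J.
  Visit V.
  At V: go right to D.
    D is a leaf — visit D.
Visit L.
At L: no right child.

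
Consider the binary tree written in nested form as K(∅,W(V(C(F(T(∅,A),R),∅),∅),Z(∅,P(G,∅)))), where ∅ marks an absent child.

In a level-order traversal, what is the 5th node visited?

Level-order visits nodes level by level from the root, left to right within each level.
Level 0: K
Level 1: W
Level 2: V, Z
Level 3: C, P
Level 4: F, G
Level 5: T, R
Level 6: A
Full level-order sequence: K, W, V, Z, C, P, F, G, T, R, A.

C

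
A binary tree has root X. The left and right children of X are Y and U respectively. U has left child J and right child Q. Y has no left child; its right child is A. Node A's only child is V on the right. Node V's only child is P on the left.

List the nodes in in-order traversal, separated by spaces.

Y A P V X J U Q

In-order visits the left subtree, then the node, then the right subtree.
At X: go left to Y.
  At Y: no left child.
  Visit Y.
  At Y: go right to A.
    At A: no left child.
    Visit A.
    At A: go right to V.
      At V: go left to P.
        P is a leaf — visit P.
      Visit V.
      At V: no right child.
Visit X.
At X: go right to U.
  At U: go left to J.
    J is a leaf — visit J.
  Visit U.
  At U: go right to Q.
    Q is a leaf — visit Q.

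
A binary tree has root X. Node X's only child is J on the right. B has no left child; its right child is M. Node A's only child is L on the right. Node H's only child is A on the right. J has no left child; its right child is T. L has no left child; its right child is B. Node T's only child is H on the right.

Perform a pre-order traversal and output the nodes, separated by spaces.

Pre-order visits the node, then its left subtree, then its right subtree.
Visit X.
At X: no left child.
At X: go right to J.
  Visit J.
  At J: no left child.
  At J: go right to T.
    Visit T.
    At T: no left child.
    At T: go right to H.
      Visit H.
      At H: no left child.
      At H: go right to A.
        Visit A.
        At A: no left child.
        At A: go right to L.
          Visit L.
          At L: no left child.
          At L: go right to B.
            Visit B.
            At B: no left child.
            At B: go right to M.
              M is a leaf — visit M.

X J T H A L B M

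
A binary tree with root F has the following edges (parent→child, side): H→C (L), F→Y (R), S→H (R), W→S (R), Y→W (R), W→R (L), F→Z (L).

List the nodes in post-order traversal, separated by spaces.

Post-order visits the left subtree, then the right subtree, then the node.
At F: go left to Z.
  Z is a leaf — visit Z.
At F: go right to Y.
  At Y: no left child.
  At Y: go right to W.
    At W: go left to R.
      R is a leaf — visit R.
    At W: go right to S.
      At S: no left child.
      At S: go right to H.
        At H: go left to C.
          C is a leaf — visit C.
        At H: no right child.
        Visit H.
      Visit S.
    Visit W.
  Visit Y.
Visit F.

Z R C H S W Y F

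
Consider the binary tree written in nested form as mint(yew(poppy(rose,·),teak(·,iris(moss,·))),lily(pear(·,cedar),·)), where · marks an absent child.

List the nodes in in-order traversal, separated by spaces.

In-order visits the left subtree, then the node, then the right subtree.
At mint: go left to yew.
  At yew: go left to poppy.
    At poppy: go left to rose.
      rose is a leaf — visit rose.
    Visit poppy.
    At poppy: no right child.
  Visit yew.
  At yew: go right to teak.
    At teak: no left child.
    Visit teak.
    At teak: go right to iris.
      At iris: go left to moss.
        moss is a leaf — visit moss.
      Visit iris.
      At iris: no right child.
Visit mint.
At mint: go right to lily.
  At lily: go left to pear.
    At pear: no left child.
    Visit pear.
    At pear: go right to cedar.
      cedar is a leaf — visit cedar.
  Visit lily.
  At lily: no right child.

rose poppy yew teak moss iris mint pear cedar lily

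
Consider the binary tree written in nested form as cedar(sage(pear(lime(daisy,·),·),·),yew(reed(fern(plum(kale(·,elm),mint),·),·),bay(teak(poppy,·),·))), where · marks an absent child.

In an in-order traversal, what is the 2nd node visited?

In-order visits the left subtree, then the node, then the right subtree.
At cedar: go left to sage.
  At sage: go left to pear.
    At pear: go left to lime.
      At lime: go left to daisy.
        daisy is a leaf — visit daisy.
      Visit lime.
      At lime: no right child.
    Visit pear.
    At pear: no right child.
  Visit sage.
  At sage: no right child.
Visit cedar.
At cedar: go right to yew.
  At yew: go left to reed.
    At reed: go left to fern.
      At fern: go left to plum.
        At plum: go left to kale.
          At kale: no left child.
          Visit kale.
          At kale: go right to elm.
            elm is a leaf — visit elm.
        Visit plum.
        At plum: go right to mint.
          mint is a leaf — visit mint.
      Visit fern.
      At fern: no right child.
    Visit reed.
    At reed: no right child.
  Visit yew.
  At yew: go right to bay.
    At bay: go left to teak.
      At teak: go left to poppy.
        poppy is a leaf — visit poppy.
      Visit teak.
      At teak: no right child.
    Visit bay.
    At bay: no right child.
Full in-order sequence: daisy, lime, pear, sage, cedar, kale, elm, plum, mint, fern, reed, yew, poppy, teak, bay.

lime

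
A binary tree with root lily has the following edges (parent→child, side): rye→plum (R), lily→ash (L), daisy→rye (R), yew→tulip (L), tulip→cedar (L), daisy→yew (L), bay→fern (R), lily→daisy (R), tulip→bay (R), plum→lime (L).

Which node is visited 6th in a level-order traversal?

Level-order visits nodes level by level from the root, left to right within each level.
Level 0: lily
Level 1: ash, daisy
Level 2: yew, rye
Level 3: tulip, plum
Level 4: cedar, bay, lime
Level 5: fern
Full level-order sequence: lily, ash, daisy, yew, rye, tulip, plum, cedar, bay, lime, fern.

tulip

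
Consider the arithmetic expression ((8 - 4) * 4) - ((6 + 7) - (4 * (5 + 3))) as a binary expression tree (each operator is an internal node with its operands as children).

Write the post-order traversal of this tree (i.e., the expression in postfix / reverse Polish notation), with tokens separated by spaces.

Post-order on an expression tree gives postfix notation: for each operator, emit left operand, right operand, then the operator.

8 4 - 4 * 6 7 + 4 5 3 + * - -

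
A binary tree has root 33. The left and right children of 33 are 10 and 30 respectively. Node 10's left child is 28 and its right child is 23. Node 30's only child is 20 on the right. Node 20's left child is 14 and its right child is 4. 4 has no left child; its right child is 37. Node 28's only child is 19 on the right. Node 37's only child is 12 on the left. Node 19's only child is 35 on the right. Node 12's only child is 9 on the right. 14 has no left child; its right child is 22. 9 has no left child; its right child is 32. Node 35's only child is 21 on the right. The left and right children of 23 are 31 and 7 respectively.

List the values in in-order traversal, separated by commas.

28, 19, 35, 21, 10, 31, 23, 7, 33, 30, 14, 22, 20, 4, 12, 9, 32, 37

In-order visits the left subtree, then the node, then the right subtree.
At 33: go left to 10.
  At 10: go left to 28.
    At 28: no left child.
    Visit 28.
    At 28: go right to 19.
      At 19: no left child.
      Visit 19.
      At 19: go right to 35.
        At 35: no left child.
        Visit 35.
        At 35: go right to 21.
          21 is a leaf — visit 21.
  Visit 10.
  At 10: go right to 23.
    At 23: go left to 31.
      31 is a leaf — visit 31.
    Visit 23.
    At 23: go right to 7.
      7 is a leaf — visit 7.
Visit 33.
At 33: go right to 30.
  At 30: no left child.
  Visit 30.
  At 30: go right to 20.
    At 20: go left to 14.
      At 14: no left child.
      Visit 14.
      At 14: go right to 22.
        22 is a leaf — visit 22.
    Visit 20.
    At 20: go right to 4.
      At 4: no left child.
      Visit 4.
      At 4: go right to 37.
        At 37: go left to 12.
          At 12: no left child.
          Visit 12.
          At 12: go right to 9.
            At 9: no left child.
            Visit 9.
            At 9: go right to 32.
              32 is a leaf — visit 32.
        Visit 37.
        At 37: no right child.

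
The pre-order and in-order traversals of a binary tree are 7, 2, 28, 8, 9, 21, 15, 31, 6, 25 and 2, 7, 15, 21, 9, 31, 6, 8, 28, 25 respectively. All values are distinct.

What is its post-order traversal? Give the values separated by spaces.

2 15 21 6 31 9 8 25 28 7

The first element of pre-order is the root; it splits in-order into left and right subtrees.
Root 7: left subtree has 1 node {2}, right has 8 {15, 21, 9, 31, 6, 8, 28, 25}.
  Root 28: left subtree has 6 nodes {15, 21, 9, 31, 6, 8}, right has 1 {25}.
    Root 8: left subtree has 5 nodes {15, 21, 9, 31, 6}, right has 0 { }.
      Root 9: left subtree has 2 nodes {15, 21}, right has 2 {31, 6}.
        Root 21: left subtree has 1 node {15}, right has 0 { }.
        Root 31: left subtree has 0 nodes { }, right has 1 {6}.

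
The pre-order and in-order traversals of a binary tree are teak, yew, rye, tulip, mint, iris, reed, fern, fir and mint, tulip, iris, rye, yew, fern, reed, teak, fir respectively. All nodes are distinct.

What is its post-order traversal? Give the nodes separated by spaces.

mint iris tulip rye fern reed yew fir teak

The first element of pre-order is the root; it splits in-order into left and right subtrees.
Root teak: left subtree has 7 nodes {mint, tulip, iris, rye, yew, fern, reed}, right has 1 {fir}.
  Root yew: left subtree has 4 nodes {mint, tulip, iris, rye}, right has 2 {fern, reed}.
    Root rye: left subtree has 3 nodes {mint, tulip, iris}, right has 0 { }.
      Root tulip: left subtree has 1 node {mint}, right has 1 {iris}.
    Root reed: left subtree has 1 node {fern}, right has 0 { }.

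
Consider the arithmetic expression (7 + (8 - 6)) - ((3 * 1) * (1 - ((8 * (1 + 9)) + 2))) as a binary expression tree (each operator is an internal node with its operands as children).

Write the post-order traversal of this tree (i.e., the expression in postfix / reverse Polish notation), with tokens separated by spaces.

Post-order on an expression tree gives postfix notation: for each operator, emit left operand, right operand, then the operator.

7 8 6 - + 3 1 * 1 8 1 9 + * 2 + - * -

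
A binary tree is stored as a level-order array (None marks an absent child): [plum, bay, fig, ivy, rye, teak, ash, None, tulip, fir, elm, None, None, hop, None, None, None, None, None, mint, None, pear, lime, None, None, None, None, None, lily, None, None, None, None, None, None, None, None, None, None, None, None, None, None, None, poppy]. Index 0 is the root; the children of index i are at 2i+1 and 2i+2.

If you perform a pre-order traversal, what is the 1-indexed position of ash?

14

Pre-order visits the node, then its left subtree, then its right subtree.
Visit plum.
At plum: go left to bay.
  Visit bay.
  At bay: go left to ivy.
    Visit ivy.
    At ivy: no left child.
    At ivy: go right to tulip.
      tulip is a leaf — visit tulip.
  At bay: go right to rye.
    Visit rye.
    At rye: go left to fir.
      Visit fir.
      At fir: go left to mint.
        mint is a leaf — visit mint.
      At fir: no right child.
    At rye: go right to elm.
      Visit elm.
      At elm: go left to pear.
        Visit pear.
        At pear: no left child.
        At pear: go right to poppy.
          poppy is a leaf — visit poppy.
      At elm: go right to lime.
        lime is a leaf — visit lime.
At plum: go right to fig.
  Visit fig.
  At fig: go left to teak.
    teak is a leaf — visit teak.
  At fig: go right to ash.
    Visit ash.
    At ash: go left to hop.
      Visit hop.
      At hop: no left child.
      At hop: go right to lily.
        lily is a leaf — visit lily.
    At ash: no right child.
Full pre-order sequence: plum, bay, ivy, tulip, rye, fir, mint, elm, pear, poppy, lime, fig, teak, ash, hop, lily.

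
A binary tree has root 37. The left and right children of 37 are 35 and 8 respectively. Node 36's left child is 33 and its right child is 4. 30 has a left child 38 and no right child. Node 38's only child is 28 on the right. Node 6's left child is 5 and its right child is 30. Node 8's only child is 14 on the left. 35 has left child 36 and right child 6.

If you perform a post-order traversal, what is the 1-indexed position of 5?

4

Post-order visits the left subtree, then the right subtree, then the node.
At 37: go left to 35.
  At 35: go left to 36.
    At 36: go left to 33.
      33 is a leaf — visit 33.
    At 36: go right to 4.
      4 is a leaf — visit 4.
    Visit 36.
  At 35: go right to 6.
    At 6: go left to 5.
      5 is a leaf — visit 5.
    At 6: go right to 30.
      At 30: go left to 38.
        At 38: no left child.
        At 38: go right to 28.
          28 is a leaf — visit 28.
        Visit 38.
      At 30: no right child.
      Visit 30.
    Visit 6.
  Visit 35.
At 37: go right to 8.
  At 8: go left to 14.
    14 is a leaf — visit 14.
  At 8: no right child.
  Visit 8.
Visit 37.
Full post-order sequence: 33, 4, 36, 5, 28, 38, 30, 6, 35, 14, 8, 37.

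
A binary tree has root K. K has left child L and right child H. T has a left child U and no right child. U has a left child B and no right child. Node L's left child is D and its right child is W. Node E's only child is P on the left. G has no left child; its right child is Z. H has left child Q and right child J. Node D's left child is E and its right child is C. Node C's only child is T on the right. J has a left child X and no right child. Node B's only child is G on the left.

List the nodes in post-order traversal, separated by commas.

P, E, Z, G, B, U, T, C, D, W, L, Q, X, J, H, K

Post-order visits the left subtree, then the right subtree, then the node.
At K: go left to L.
  At L: go left to D.
    At D: go left to E.
      At E: go left to P.
        P is a leaf — visit P.
      At E: no right child.
      Visit E.
    At D: go right to C.
      At C: no left child.
      At C: go right to T.
        At T: go left to U.
          At U: go left to B.
            At B: go left to G.
              At G: no left child.
              At G: go right to Z.
                Z is a leaf — visit Z.
              Visit G.
            At B: no right child.
            Visit B.
          At U: no right child.
          Visit U.
        At T: no right child.
        Visit T.
      Visit C.
    Visit D.
  At L: go right to W.
    W is a leaf — visit W.
  Visit L.
At K: go right to H.
  At H: go left to Q.
    Q is a leaf — visit Q.
  At H: go right to J.
    At J: go left to X.
      X is a leaf — visit X.
    At J: no right child.
    Visit J.
  Visit H.
Visit K.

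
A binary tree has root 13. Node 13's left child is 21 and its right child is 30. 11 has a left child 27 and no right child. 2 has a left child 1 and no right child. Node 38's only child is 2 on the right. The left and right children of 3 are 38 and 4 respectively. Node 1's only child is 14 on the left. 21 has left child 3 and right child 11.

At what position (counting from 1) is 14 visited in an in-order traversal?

2

In-order visits the left subtree, then the node, then the right subtree.
At 13: go left to 21.
  At 21: go left to 3.
    At 3: go left to 38.
      At 38: no left child.
      Visit 38.
      At 38: go right to 2.
        At 2: go left to 1.
          At 1: go left to 14.
            14 is a leaf — visit 14.
          Visit 1.
          At 1: no right child.
        Visit 2.
        At 2: no right child.
    Visit 3.
    At 3: go right to 4.
      4 is a leaf — visit 4.
  Visit 21.
  At 21: go right to 11.
    At 11: go left to 27.
      27 is a leaf — visit 27.
    Visit 11.
    At 11: no right child.
Visit 13.
At 13: go right to 30.
  30 is a leaf — visit 30.
Full in-order sequence: 38, 14, 1, 2, 3, 4, 21, 27, 11, 13, 30.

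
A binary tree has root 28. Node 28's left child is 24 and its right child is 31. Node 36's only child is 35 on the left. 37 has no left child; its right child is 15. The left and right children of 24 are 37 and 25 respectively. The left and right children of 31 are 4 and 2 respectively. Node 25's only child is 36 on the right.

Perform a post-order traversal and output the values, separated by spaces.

15 37 35 36 25 24 4 2 31 28

Post-order visits the left subtree, then the right subtree, then the node.
At 28: go left to 24.
  At 24: go left to 37.
    At 37: no left child.
    At 37: go right to 15.
      15 is a leaf — visit 15.
    Visit 37.
  At 24: go right to 25.
    At 25: no left child.
    At 25: go right to 36.
      At 36: go left to 35.
        35 is a leaf — visit 35.
      At 36: no right child.
      Visit 36.
    Visit 25.
  Visit 24.
At 28: go right to 31.
  At 31: go left to 4.
    4 is a leaf — visit 4.
  At 31: go right to 2.
    2 is a leaf — visit 2.
  Visit 31.
Visit 28.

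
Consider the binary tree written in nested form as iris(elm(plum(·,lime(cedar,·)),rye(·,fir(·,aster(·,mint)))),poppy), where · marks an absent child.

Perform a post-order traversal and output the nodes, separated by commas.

cedar, lime, plum, mint, aster, fir, rye, elm, poppy, iris

Post-order visits the left subtree, then the right subtree, then the node.
At iris: go left to elm.
  At elm: go left to plum.
    At plum: no left child.
    At plum: go right to lime.
      At lime: go left to cedar.
        cedar is a leaf — visit cedar.
      At lime: no right child.
      Visit lime.
    Visit plum.
  At elm: go right to rye.
    At rye: no left child.
    At rye: go right to fir.
      At fir: no left child.
      At fir: go right to aster.
        At aster: no left child.
        At aster: go right to mint.
          mint is a leaf — visit mint.
        Visit aster.
      Visit fir.
    Visit rye.
  Visit elm.
At iris: go right to poppy.
  poppy is a leaf — visit poppy.
Visit iris.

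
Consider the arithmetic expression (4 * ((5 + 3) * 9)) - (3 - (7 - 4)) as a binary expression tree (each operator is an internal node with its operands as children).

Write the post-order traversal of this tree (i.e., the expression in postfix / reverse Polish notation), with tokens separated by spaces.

4 5 3 + 9 * * 3 7 4 - - -

Post-order on an expression tree gives postfix notation: for each operator, emit left operand, right operand, then the operator.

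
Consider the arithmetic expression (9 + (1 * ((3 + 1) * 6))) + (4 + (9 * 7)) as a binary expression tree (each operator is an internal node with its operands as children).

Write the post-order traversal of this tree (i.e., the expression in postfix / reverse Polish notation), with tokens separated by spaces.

Post-order on an expression tree gives postfix notation: for each operator, emit left operand, right operand, then the operator.

9 1 3 1 + 6 * * + 4 9 7 * + +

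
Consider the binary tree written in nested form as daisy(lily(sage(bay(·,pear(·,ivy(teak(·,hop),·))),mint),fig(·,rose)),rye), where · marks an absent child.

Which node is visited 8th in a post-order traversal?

rose

Post-order visits the left subtree, then the right subtree, then the node.
At daisy: go left to lily.
  At lily: go left to sage.
    At sage: go left to bay.
      At bay: no left child.
      At bay: go right to pear.
        At pear: no left child.
        At pear: go right to ivy.
          At ivy: go left to teak.
            At teak: no left child.
            At teak: go right to hop.
              hop is a leaf — visit hop.
            Visit teak.
          At ivy: no right child.
          Visit ivy.
        Visit pear.
      Visit bay.
    At sage: go right to mint.
      mint is a leaf — visit mint.
    Visit sage.
  At lily: go right to fig.
    At fig: no left child.
    At fig: go right to rose.
      rose is a leaf — visit rose.
    Visit fig.
  Visit lily.
At daisy: go right to rye.
  rye is a leaf — visit rye.
Visit daisy.
Full post-order sequence: hop, teak, ivy, pear, bay, mint, sage, rose, fig, lily, rye, daisy.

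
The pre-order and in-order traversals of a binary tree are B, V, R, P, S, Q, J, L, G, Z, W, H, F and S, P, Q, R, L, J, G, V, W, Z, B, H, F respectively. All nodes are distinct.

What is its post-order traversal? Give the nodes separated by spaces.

The first element of pre-order is the root; it splits in-order into left and right subtrees.
Root B: left subtree has 10 nodes {S, P, Q, R, L, J, G, V, W, Z}, right has 2 {H, F}.
  Root V: left subtree has 7 nodes {S, P, Q, R, L, J, G}, right has 2 {W, Z}.
    Root R: left subtree has 3 nodes {S, P, Q}, right has 3 {L, J, G}.
      Root P: left subtree has 1 node {S}, right has 1 {Q}.
      Root J: left subtree has 1 node {L}, right has 1 {G}.
    Root Z: left subtree has 1 node {W}, right has 0 { }.
  Root H: left subtree has 0 nodes { }, right has 1 {F}.

S Q P L G J R W Z V F H B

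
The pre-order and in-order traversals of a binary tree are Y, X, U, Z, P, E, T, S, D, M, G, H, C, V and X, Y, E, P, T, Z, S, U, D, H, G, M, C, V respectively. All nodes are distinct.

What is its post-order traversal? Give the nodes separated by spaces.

X E T P S Z H G V C M D U Y

The first element of pre-order is the root; it splits in-order into left and right subtrees.
Root Y: left subtree has 1 node {X}, right has 12 {E, P, T, Z, S, U, D, H, G, M, C, V}.
  Root U: left subtree has 5 nodes {E, P, T, Z, S}, right has 6 {D, H, G, M, C, V}.
    Root Z: left subtree has 3 nodes {E, P, T}, right has 1 {S}.
      Root P: left subtree has 1 node {E}, right has 1 {T}.
    Root D: left subtree has 0 nodes { }, right has 5 {H, G, M, C, V}.
      Root M: left subtree has 2 nodes {H, G}, right has 2 {C, V}.
        Root G: left subtree has 1 node {H}, right has 0 { }.
        Root C: left subtree has 0 nodes { }, right has 1 {V}.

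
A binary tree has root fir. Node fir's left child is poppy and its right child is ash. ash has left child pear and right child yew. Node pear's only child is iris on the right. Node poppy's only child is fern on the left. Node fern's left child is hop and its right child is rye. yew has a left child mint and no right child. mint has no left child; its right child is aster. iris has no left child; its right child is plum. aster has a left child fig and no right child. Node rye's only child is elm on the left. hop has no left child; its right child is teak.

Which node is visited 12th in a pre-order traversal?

yew

Pre-order visits the node, then its left subtree, then its right subtree.
Visit fir.
At fir: go left to poppy.
  Visit poppy.
  At poppy: go left to fern.
    Visit fern.
    At fern: go left to hop.
      Visit hop.
      At hop: no left child.
      At hop: go right to teak.
        teak is a leaf — visit teak.
    At fern: go right to rye.
      Visit rye.
      At rye: go left to elm.
        elm is a leaf — visit elm.
      At rye: no right child.
  At poppy: no right child.
At fir: go right to ash.
  Visit ash.
  At ash: go left to pear.
    Visit pear.
    At pear: no left child.
    At pear: go right to iris.
      Visit iris.
      At iris: no left child.
      At iris: go right to plum.
        plum is a leaf — visit plum.
  At ash: go right to yew.
    Visit yew.
    At yew: go left to mint.
      Visit mint.
      At mint: no left child.
      At mint: go right to aster.
        Visit aster.
        At aster: go left to fig.
          fig is a leaf — visit fig.
        At aster: no right child.
    At yew: no right child.
Full pre-order sequence: fir, poppy, fern, hop, teak, rye, elm, ash, pear, iris, plum, yew, mint, aster, fig.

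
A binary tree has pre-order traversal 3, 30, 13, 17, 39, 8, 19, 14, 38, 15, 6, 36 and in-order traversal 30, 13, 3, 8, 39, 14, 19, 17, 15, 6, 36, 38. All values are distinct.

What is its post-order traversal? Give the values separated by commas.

13, 30, 8, 14, 19, 39, 36, 6, 15, 38, 17, 3

The first element of pre-order is the root; it splits in-order into left and right subtrees.
Root 3: left subtree has 2 nodes {30, 13}, right has 9 {8, 39, 14, 19, 17, 15, 6, 36, 38}.
  Root 30: left subtree has 0 nodes { }, right has 1 {13}.
  Root 17: left subtree has 4 nodes {8, 39, 14, 19}, right has 4 {15, 6, 36, 38}.
    Root 39: left subtree has 1 node {8}, right has 2 {14, 19}.
      Root 19: left subtree has 1 node {14}, right has 0 { }.
    Root 38: left subtree has 3 nodes {15, 6, 36}, right has 0 { }.
      Root 15: left subtree has 0 nodes { }, right has 2 {6, 36}.
        Root 6: left subtree has 0 nodes { }, right has 1 {36}.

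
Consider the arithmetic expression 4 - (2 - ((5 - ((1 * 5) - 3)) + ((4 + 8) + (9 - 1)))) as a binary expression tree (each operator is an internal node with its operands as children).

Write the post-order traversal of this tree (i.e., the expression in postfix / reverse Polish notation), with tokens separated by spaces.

4 2 5 1 5 * 3 - - 4 8 + 9 1 - + + - -

Post-order on an expression tree gives postfix notation: for each operator, emit left operand, right operand, then the operator.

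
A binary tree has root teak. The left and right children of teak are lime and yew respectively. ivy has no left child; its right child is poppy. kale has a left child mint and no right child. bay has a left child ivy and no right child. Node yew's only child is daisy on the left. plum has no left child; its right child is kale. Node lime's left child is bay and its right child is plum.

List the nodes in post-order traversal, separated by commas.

poppy, ivy, bay, mint, kale, plum, lime, daisy, yew, teak

Post-order visits the left subtree, then the right subtree, then the node.
At teak: go left to lime.
  At lime: go left to bay.
    At bay: go left to ivy.
      At ivy: no left child.
      At ivy: go right to poppy.
        poppy is a leaf — visit poppy.
      Visit ivy.
    At bay: no right child.
    Visit bay.
  At lime: go right to plum.
    At plum: no left child.
    At plum: go right to kale.
      At kale: go left to mint.
        mint is a leaf — visit mint.
      At kale: no right child.
      Visit kale.
    Visit plum.
  Visit lime.
At teak: go right to yew.
  At yew: go left to daisy.
    daisy is a leaf — visit daisy.
  At yew: no right child.
  Visit yew.
Visit teak.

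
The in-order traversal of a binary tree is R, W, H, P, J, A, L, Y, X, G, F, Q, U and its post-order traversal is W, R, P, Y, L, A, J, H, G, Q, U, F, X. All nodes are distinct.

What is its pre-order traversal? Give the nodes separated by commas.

X, H, R, W, J, P, A, L, Y, F, G, U, Q

The last element of post-order is the root; it splits in-order into left and right subtrees.
Root X: left subtree has 8 nodes {R, W, H, P, J, A, L, Y}, right has 4 {G, F, Q, U}.
  Root H: left subtree has 2 nodes {R, W}, right has 5 {P, J, A, L, Y}.
    Root R: left subtree has 0 nodes { }, right has 1 {W}.
    Root J: left subtree has 1 node {P}, right has 3 {A, L, Y}.
      Root A: left subtree has 0 nodes { }, right has 2 {L, Y}.
        Root L: left subtree has 0 nodes { }, right has 1 {Y}.
  Root F: left subtree has 1 node {G}, right has 2 {Q, U}.
    Root U: left subtree has 1 node {Q}, right has 0 { }.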